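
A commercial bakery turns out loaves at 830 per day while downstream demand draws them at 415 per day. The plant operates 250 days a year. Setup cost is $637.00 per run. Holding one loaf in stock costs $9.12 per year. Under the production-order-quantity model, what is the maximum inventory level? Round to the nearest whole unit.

I_max ≈ 2,692 loaves

Annual demand D = 415 × 250 = 103,750.
Production build-up factor (1 − d/p) = 1 − 415/830 = 0.5000.
Q* = √(2DS / (H(1 − d/p))) = √(2 × 103,750 × 637 / (9.12 × 0.5000)).
= √(132,177,500 / 4.56) ≈ 5383.892.
Maximum inventory = Q*(1 − d/p) = 5383.892 × 0.5000 ≈ 2691.946.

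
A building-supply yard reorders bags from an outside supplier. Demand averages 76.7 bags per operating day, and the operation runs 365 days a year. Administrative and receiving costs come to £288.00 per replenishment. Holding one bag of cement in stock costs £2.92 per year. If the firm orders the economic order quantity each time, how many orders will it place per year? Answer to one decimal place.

Annual demand D = 76.7 × 365 = 27,995.5.
The optimal lot size = √(2DS/H) = √(2 × 27,995.5 × 288 / 2.92) ≈ 2349.98.
Orders per year = D / Q* = 27,995.5 / 2349.98 ≈ 11.913.

N ≈ 11.9 orders per year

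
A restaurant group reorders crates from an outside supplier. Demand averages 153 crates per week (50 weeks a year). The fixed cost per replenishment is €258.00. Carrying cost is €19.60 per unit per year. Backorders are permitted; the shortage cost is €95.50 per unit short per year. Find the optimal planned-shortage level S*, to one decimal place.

S* ≈ 83.9 crates

Annual demand D = 153 × 50 = 7,650.
With planned backorders, Q* = √(2DS/H) · √((H+B)/B).
√(2DS/H) = √(2 × 7,650 × 258 / 19.6) = 448.774.
√((H+B)/B) = √((19.6+95.5)/95.5) = 1.0978.
Q* ≈ 492.678.
S* = Q* · H/(H+B) = 492.678 × 19.6/115.1 ≈ 83.897.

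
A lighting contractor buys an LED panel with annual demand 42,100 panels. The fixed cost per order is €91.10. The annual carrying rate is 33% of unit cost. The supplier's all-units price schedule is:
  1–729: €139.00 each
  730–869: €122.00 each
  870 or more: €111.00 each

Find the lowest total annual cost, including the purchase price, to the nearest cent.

TC* ≈ €4,693,442.45

Holding cost per unit per year at price C is H = 0.33·C.
For each price level, check whether its EOQ is feasible; otherwise the best quantity at that price is the breakpoint.
EOQ at €139.00 = 408.9 (feasible in tier 1): TC = 42,100×€139.00 + (42,100/408.9)×91.1 + (408.9/2)×0.33×€139.00 = €5,870,657.70.
EOQ at €122.00 = 436.5 < 730, so use break Q=730: TC = 42,100×€122.00 + (42,100/730.0)×91.1 + (730.0/2)×0.33×€122.00 = €5,156,148.75.
EOQ at €111.00 = 457.6 < 870, so use break Q=870: TC = 42,100×€111.00 + (42,100/870.0)×91.1 + (870.0/2)×0.33×€111.00 = €4,693,442.45.
Lowest total cost among the candidates is at Q = 870.0.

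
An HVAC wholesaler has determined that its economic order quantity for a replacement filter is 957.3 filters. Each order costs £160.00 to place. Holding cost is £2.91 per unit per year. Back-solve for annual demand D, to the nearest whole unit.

The basic EOQ model gives Q* = √(2DS/H); rearrange for the unknown.
From Q* = √(2DS/H): D = Q*²H / (2S) = 957.3² × 2.91 / (2 × 160) = 8333.724.

D ≈ 8,334 filters per year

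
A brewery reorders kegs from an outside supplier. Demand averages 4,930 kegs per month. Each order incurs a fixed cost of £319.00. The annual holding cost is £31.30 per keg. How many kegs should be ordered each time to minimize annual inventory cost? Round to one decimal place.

Annual demand D = 4,930 × 12 = 59,160.
EOQ = √(2DS / H) = √(2 × 59,160 × 319 / 31.3).
= √(37,744,080 / 31.3) = √1,205,881.1502 ≈ 1098.126.

Q* ≈ 1,098.1 kegs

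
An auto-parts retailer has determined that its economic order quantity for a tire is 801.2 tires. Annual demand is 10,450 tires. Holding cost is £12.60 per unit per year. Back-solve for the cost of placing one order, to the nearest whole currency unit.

S ≈ £387

Invert the EOQ relation Q*² = 2DS/H.
From Q* = √(2DS/H): S = Q*²H / (2D) = 801.2² × 12.6 / (2 × 10,450) = 386.9957.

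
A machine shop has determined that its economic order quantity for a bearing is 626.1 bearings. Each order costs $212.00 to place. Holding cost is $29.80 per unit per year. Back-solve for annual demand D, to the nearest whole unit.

D ≈ 27,551 bearings per year

Invert the EOQ relation Q*² = 2DS/H.
From Q* = √(2DS/H): D = Q*²H / (2S) = 626.1² × 29.8 / (2 × 212) = 27551.028.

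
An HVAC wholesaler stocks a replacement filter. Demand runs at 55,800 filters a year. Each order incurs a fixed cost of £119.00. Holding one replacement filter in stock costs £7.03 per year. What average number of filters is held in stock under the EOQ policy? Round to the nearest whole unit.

EOQ = √(2DS/H) = √(2 × 55,800 × 119 / 7.03) ≈ 1374.45.
Average inventory = Q*/2 ≈ 1374.45 / 2 = 687.223.

Average inventory ≈ 687 filters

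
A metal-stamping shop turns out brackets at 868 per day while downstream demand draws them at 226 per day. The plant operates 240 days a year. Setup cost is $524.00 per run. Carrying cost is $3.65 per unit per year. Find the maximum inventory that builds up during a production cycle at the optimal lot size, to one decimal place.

I_max ≈ 3,393.9 brackets

Annual demand D = 226 × 240 = 54,240.
Production build-up factor (1 − d/p) = 1 − 226/868 = 0.7396.
Q* = √(2DS / (H(1 − d/p))) = √(2 × 54,240 × 524 / (3.65 × 0.7396)).
= √(56,843,520 / 2.6997) ≈ 4588.665.
Maximum inventory = Q*(1 − d/p) = 4588.665 × 0.7396 ≈ 3393.921.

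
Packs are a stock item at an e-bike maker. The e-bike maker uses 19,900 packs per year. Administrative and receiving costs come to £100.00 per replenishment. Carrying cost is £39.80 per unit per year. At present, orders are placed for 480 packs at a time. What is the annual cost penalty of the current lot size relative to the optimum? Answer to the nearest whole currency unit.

Extra cost ≈ £1,112 per year

EOQ = √(2DS/H) = √(2 × 19,900 × 100 / 39.8) ≈ 316.23.
Cost at Q* = (D/Q*)S + (Q*/2)H = √(2DSH) ≈ £12,585.87.
Cost at Q = 480: (19,900/480)×100 + (480/2)×39.8 = £4,145.83 + £9,552.00 = £13,697.83.
Excess = £13,697.83 − £12,585.87 = £1,111.97.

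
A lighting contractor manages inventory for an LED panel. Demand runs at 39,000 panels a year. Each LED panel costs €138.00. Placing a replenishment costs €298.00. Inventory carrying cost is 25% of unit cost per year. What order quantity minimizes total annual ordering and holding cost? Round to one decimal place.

Holding cost H = 0.25 × €138.00 = €34.5000 per unit per year.
EOQ = √(2DS / H) = √(2 × 39,000 × 298 / 34.5).
= √(23,244,000 / 34.5) = √673,739.1304 ≈ 820.816.

Q* ≈ 820.8 panels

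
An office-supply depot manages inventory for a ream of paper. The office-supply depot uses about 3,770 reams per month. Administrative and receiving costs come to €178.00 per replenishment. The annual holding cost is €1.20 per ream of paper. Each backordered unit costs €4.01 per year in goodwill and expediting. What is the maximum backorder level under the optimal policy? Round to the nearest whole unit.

S* ≈ 962 reams

Annual demand D = 3,770 × 12 = 45,240.
With planned backorders, Q* = √(2DS/H) · √((H+B)/B).
√(2DS/H) = √(2 × 45,240 × 178 / 1.2) = 3663.496.
√((H+B)/B) = √((1.2+4.01)/4.01) = 1.1398.
Q* ≈ 4175.826.
S* = Q* · H/(H+B) = 4175.826 × 1.2/5.21 ≈ 961.802.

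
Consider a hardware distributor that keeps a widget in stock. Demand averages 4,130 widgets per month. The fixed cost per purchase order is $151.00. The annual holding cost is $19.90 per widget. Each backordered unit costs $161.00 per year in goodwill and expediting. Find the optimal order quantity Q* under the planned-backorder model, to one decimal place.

Annual demand D = 4,130 × 12 = 49,560.
With planned backorders, Q* = √(2DS/H) · √((H+B)/B).
√(2DS/H) = √(2 × 49,560 × 151 / 19.9) = 867.247.
√((H+B)/B) = √((19.9+161)/161) = 1.0600.
Q* ≈ 919.282.

Q* ≈ 919.3 widgets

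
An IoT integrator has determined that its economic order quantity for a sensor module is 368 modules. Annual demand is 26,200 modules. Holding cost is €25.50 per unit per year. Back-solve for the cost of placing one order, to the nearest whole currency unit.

The basic EOQ model gives Q* = √(2DS/H); rearrange for the unknown.
From Q* = √(2DS/H): S = Q*²H / (2D) = 368² × 25.5 / (2 × 26,200) = 65.9029.

S ≈ €66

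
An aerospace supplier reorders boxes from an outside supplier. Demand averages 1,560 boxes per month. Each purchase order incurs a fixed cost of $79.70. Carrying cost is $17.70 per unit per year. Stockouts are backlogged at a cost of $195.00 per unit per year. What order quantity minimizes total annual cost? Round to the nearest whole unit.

Q* ≈ 429 boxes

Annual demand D = 1,560 × 12 = 18,720.
With planned backorders, Q* = √(2DS/H) · √((H+B)/B).
√(2DS/H) = √(2 × 18,720 × 79.7 / 17.7) = 410.592.
√((H+B)/B) = √((17.7+195)/195) = 1.0444.
Q* ≈ 428.822.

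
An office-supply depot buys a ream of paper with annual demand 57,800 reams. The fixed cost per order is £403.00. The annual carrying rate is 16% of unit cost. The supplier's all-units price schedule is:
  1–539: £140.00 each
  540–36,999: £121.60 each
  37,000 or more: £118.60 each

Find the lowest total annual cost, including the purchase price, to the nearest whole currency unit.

TC* ≈ £7,058,586

Holding cost per unit per year at price C is H = 0.16·C.
Candidates are each tier's EOQ (if it falls in that tier) and each price-break quantity.
Tier 1 (£140.00): EOQ = 1442.1 exceeds tier's upper bound 539, so this tier is dominated.
EOQ at £121.60 = 1547.4 (feasible in tier 2): TC = 57,800×£121.60 + (57,800/1547.4)×403 + (1547.4/2)×0.16×£121.60 = £7,058,586.36.
EOQ at £118.60 = 1566.9 < 37000, so use break Q=37000: TC = 57,800×£118.60 + (57,800/37000.0)×403 + (37000.0/2)×0.16×£118.60 = £7,206,765.55.
Lowest total cost among the candidates is at Q = 1547.4.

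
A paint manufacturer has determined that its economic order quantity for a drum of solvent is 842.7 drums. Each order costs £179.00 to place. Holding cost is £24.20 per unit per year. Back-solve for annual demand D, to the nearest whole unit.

The basic EOQ model gives Q* = √(2DS/H); rearrange for the unknown.
From Q* = √(2DS/H): D = Q*²H / (2S) = 842.7² × 24.2 / (2 × 179) = 48004.099.

D ≈ 48,004 drums per year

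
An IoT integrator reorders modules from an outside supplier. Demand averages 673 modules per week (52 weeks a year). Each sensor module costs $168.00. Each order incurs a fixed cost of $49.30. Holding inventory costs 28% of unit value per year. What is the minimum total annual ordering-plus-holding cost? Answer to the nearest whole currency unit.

TC* ≈ $12,740

Annual demand D = 673 × 52 = 34,996.
Holding cost H = 0.28 × $168.00 = $47.0400 per unit per year.
EOQ = √(2DS/H) = √(2 × 34,996 × 49.3 / 47.04) ≈ 270.84.
At the optimum the two cost components are equal, so total cost = 2·(Q*/2)H = Q*·H.
Minimum total = √(2DSH) = √(2 × 34,996 × 49.3 × 47.04) ≈ 12740.349.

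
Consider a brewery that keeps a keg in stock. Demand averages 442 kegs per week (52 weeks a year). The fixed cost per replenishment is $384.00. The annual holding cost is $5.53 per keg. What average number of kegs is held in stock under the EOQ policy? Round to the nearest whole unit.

Average inventory ≈ 893 kegs

Annual demand D = 442 × 52 = 22,984.
The optimal lot size = √(2DS/H) = √(2 × 22,984 × 384 / 5.53) ≈ 1786.61.
Average inventory = Q*/2 ≈ 1786.61 / 2 = 893.307.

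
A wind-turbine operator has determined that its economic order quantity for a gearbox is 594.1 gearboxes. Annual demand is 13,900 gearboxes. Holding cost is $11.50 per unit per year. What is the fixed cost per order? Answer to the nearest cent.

S ≈ $146.01

Squaring Q* = √(2DS/H) gives Q*² = 2DS/H.
From Q* = √(2DS/H): S = Q*²H / (2D) = 594.1² × 11.5 / (2 × 13,900) = 146.0065.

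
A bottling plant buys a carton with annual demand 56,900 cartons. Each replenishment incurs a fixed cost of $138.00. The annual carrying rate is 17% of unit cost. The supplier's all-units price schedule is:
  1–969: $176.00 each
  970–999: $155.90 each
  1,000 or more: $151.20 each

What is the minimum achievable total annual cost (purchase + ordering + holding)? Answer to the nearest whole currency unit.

Holding cost per unit per year at price C is H = 0.17·C.
Candidates are each tier's EOQ (if it falls in that tier) and each price-break quantity.
EOQ at $176.00 = 724.5 (feasible in tier 1): TC = 56,900×$176.00 + (56,900/724.5)×138 + (724.5/2)×0.17×$176.00 = $10,036,076.62.
EOQ at $155.90 = 769.8 < 970, so use break Q=970: TC = 56,900×$155.90 + (56,900/970.0)×138 + (970.0/2)×0.17×$155.90 = $8,891,659.01.
EOQ at $151.20 = 781.6 < 1000, so use break Q=1000: TC = 56,900×$151.20 + (56,900/1000.0)×138 + (1000.0/2)×0.17×$151.20 = $8,623,984.20.
Lowest total cost among the candidates is at Q = 1000.0.

TC* ≈ $8,623,984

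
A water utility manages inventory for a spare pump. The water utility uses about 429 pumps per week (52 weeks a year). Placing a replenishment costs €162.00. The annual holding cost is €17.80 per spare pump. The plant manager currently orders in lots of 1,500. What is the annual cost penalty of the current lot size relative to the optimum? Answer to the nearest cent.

Annual demand D = 429 × 52 = 22,308.
EOQ = √(2DS/H) = √(2 × 22,308 × 162 / 17.8) ≈ 637.23.
Cost at Q* = (D/Q*)S + (Q*/2)H = √(2DSH) ≈ €11,342.61.
Cost at Q = 1,500: (22,308/1,500)×162 + (1,500/2)×17.8 = €2,409.26 + €13,350.00 = €15,759.26.
Excess = €15,759.26 − €11,342.61 = €4,416.66.

Extra cost ≈ €4,416.66 per year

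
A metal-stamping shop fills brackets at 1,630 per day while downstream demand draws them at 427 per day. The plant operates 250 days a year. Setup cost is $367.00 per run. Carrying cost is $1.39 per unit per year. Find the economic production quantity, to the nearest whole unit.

Annual demand D = 427 × 250 = 106,750.
Production build-up factor (1 − d/p) = 1 − 427/1,630 = 0.7380.
Q* = √(2DS / (H(1 − d/p))) = √(2 × 106,750 × 367 / (1.39 × 0.7380)).
= √(78,354,500 / 1.0259) ≈ 8739.479.

Q* ≈ 8,739 brackets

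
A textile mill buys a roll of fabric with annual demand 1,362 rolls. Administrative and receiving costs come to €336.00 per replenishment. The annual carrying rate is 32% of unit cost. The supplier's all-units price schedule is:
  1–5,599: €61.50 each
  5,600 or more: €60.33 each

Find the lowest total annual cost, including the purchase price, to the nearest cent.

Holding cost per unit per year at price C is H = 0.32·C.
Candidates are each tier's EOQ (if it falls in that tier) and each price-break quantity.
EOQ at €61.50 = 215.7 (feasible in tier 1): TC = 1,362×€61.50 + (1,362/215.7)×336 + (215.7/2)×0.32×€61.50 = €88,007.10.
EOQ at €60.33 = 217.7 < 5600, so use break Q=5600: TC = 1,362×€60.33 + (1,362/5600.0)×336 + (5600.0/2)×0.32×€60.33 = €136,306.86.
Lowest total cost among the candidates is at Q = 215.7.

TC* ≈ €88,007.10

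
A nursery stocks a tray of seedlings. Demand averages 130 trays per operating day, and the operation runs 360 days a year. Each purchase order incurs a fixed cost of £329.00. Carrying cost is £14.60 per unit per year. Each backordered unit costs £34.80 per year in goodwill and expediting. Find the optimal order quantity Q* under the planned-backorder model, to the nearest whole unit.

Q* ≈ 1,730 trays

Annual demand D = 130 × 360 = 46,800.
With planned backorders, Q* = √(2DS/H) · √((H+B)/B).
√(2DS/H) = √(2 × 46,800 × 329 / 14.6) = 1452.310.
√((H+B)/B) = √((14.6+34.8)/34.8) = 1.1914.
Q* ≈ 1730.347.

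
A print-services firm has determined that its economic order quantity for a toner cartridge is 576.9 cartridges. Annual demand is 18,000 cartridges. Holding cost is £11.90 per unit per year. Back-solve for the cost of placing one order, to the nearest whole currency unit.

S ≈ £110

The basic EOQ model gives Q* = √(2DS/H); rearrange for the unknown.
From Q* = √(2DS/H): S = Q*²H / (2D) = 576.9² × 11.9 / (2 × 18,000) = 110.0134.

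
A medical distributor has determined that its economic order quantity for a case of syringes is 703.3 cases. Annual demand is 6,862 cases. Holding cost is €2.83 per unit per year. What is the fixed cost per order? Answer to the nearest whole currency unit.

S ≈ €102

Invert the EOQ relation Q*² = 2DS/H.
From Q* = √(2DS/H): S = Q*²H / (2D) = 703.3² × 2.83 / (2 × 6,862) = 101.9969.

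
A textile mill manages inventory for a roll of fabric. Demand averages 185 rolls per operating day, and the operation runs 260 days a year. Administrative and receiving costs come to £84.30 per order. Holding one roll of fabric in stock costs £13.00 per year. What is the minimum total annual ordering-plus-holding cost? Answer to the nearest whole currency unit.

TC* ≈ £10,268

Annual demand D = 185 × 260 = 48,100.
Q* = √(2DS/H) = √(2 × 48,100 × 84.3 / 13) ≈ 789.82.
At the optimum the two cost components are equal, so total cost = 2·(Q*/2)H = Q*·H.
Minimum total = √(2DSH) = √(2 × 48,100 × 84.3 × 13) ≈ 10267.696.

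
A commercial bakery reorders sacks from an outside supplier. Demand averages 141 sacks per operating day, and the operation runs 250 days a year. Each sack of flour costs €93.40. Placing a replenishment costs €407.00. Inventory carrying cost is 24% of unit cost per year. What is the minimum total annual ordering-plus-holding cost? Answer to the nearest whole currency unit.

TC* ≈ €25,361

Annual demand D = 141 × 250 = 35,250.
Holding cost H = 0.24 × €93.40 = €22.4160 per unit per year.
Q* = √(2DS/H) = √(2 × 35,250 × 407 / 22.416) ≈ 1131.39.
At the optimum the two cost components are equal, so total cost = 2·(Q*/2)H = Q*·H.
Minimum total = √(2DSH) = √(2 × 35,250 × 407 × 22.416) ≈ 25361.260.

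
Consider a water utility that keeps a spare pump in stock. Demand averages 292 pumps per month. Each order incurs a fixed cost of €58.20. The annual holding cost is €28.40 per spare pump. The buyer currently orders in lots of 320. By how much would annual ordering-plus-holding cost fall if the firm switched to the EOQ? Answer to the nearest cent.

Annual demand D = 292 × 12 = 3,504.
EOQ = √(2DS/H) = √(2 × 3,504 × 58.2 / 28.4) ≈ 119.84.
Cost at Q* = (D/Q*)S + (Q*/2)H = √(2DSH) ≈ €3,403.44.
Cost at Q = 320: (3,504/320)×58.2 + (320/2)×28.4 = €637.29 + €4,544.00 = €5,181.29.
Excess = €5,181.29 − €3,403.44 = €1,777.85.

Extra cost ≈ €1,777.85 per year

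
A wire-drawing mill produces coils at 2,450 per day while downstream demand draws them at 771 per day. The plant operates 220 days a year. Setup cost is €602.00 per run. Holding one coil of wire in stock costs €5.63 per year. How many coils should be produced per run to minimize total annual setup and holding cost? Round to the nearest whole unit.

Annual demand D = 771 × 220 = 169,620.
Production build-up factor (1 − d/p) = 1 − 771/2,450 = 0.6853.
Q* = √(2DS / (H(1 − d/p))) = √(2 × 169,620 × 602 / (5.63 × 0.6853)).
= √(204,222,480 / 3.8583) ≈ 7275.373.

Q* ≈ 7,275 coils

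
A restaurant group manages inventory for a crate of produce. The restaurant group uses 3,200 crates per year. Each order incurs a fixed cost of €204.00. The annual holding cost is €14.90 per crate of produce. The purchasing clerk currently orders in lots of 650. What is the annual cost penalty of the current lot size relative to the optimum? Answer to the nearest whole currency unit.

EOQ = √(2DS/H) = √(2 × 3,200 × 204 / 14.9) ≈ 296.01.
Cost at Q* = (D/Q*)S + (Q*/2)H = √(2DSH) ≈ €4,410.61.
Cost at Q = 650: (3,200/650)×204 + (650/2)×14.9 = €1,004.31 + €4,842.50 = €5,846.81.
Excess = €5,846.81 − €4,410.61 = €1,436.20.

Extra cost ≈ €1,436 per year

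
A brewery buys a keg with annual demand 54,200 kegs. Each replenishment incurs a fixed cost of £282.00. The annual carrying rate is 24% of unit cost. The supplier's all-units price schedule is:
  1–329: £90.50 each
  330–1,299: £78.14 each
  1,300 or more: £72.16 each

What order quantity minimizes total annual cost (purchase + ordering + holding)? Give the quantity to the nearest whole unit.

Holding cost per unit per year at price C is H = 0.24·C.
Evaluate total cost at each tier's feasible EOQ or, if the EOQ is below the tier, at the tier's minimum quantity.
Tier 1 (£90.50): EOQ = 1186.3 exceeds tier's upper bound 329, so this tier is dominated.
EOQ at £78.14 = 1276.7 (feasible in tier 2): TC = 54,200×£78.14 + (54,200/1276.7)×282 + (1276.7/2)×0.24×£78.14 = £4,259,131.16.
EOQ at £72.16 = 1328.6 (feasible in tier 3): TC = 54,200×£72.16 + (54,200/1328.6)×282 + (1328.6/2)×0.24×£72.16 = £3,934,080.75.
Lowest total cost is £3,934,080.75 at Q = 1328.6.

Q* ≈ 1,329 kegs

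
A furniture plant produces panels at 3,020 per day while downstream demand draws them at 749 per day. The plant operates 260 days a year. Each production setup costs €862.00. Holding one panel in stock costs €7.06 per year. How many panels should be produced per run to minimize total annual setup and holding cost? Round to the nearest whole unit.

Annual demand D = 749 × 260 = 194,740.
Production build-up factor (1 − d/p) = 1 − 749/3,020 = 0.7520.
Q* = √(2DS / (H(1 − d/p))) = √(2 × 194,740 × 862 / (7.06 × 0.7520)).
= √(335,731,760 / 5.309) ≈ 7952.227.

Q* ≈ 7,952 panels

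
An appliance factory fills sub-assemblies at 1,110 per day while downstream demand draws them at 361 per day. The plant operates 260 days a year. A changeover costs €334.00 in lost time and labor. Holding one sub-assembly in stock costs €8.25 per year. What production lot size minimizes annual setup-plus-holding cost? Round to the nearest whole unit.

Annual demand D = 361 × 260 = 93,860.
Production build-up factor (1 − d/p) = 1 − 361/1,110 = 0.6748.
Q* = √(2DS / (H(1 − d/p))) = √(2 × 93,860 × 334 / (8.25 × 0.6748)).
= √(62,698,480 / 5.5669) ≈ 3356.001.

Q* ≈ 3,356 sub-assemblies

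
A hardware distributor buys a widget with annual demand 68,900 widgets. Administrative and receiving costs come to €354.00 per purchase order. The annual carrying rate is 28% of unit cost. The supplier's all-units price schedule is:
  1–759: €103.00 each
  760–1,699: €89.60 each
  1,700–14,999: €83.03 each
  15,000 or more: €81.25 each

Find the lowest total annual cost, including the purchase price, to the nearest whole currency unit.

Holding cost per unit per year at price C is H = 0.28·C.
Candidates are each tier's EOQ (if it falls in that tier) and each price-break quantity.
Tier 1 (€103.00): EOQ = 1300.6 exceeds tier's upper bound 759, so this tier is dominated.
EOQ at €89.60 = 1394.4 (feasible in tier 2): TC = 68,900×€89.60 + (68,900/1394.4)×354 + (1394.4/2)×0.28×€89.60 = €6,208,423.18.
EOQ at €83.03 = 1448.5 < 1700, so use break Q=1700: TC = 68,900×€83.03 + (68,900/1700.0)×354 + (1700.0/2)×0.28×€83.03 = €5,754,875.55.
EOQ at €81.25 = 1464.3 < 15000, so use break Q=15000: TC = 68,900×€81.25 + (68,900/15000.0)×354 + (15000.0/2)×0.28×€81.25 = €5,770,376.04.
Lowest total cost among the candidates is at Q = 1700.0.

TC* ≈ €5,754,876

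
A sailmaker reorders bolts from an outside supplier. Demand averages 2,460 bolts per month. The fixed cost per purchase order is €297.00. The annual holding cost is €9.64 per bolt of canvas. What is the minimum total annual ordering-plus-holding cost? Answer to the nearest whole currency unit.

TC* ≈ €13,001

Annual demand D = 2,460 × 12 = 29,520.
The optimal lot size = √(2DS/H) = √(2 × 29,520 × 297 / 9.64) ≈ 1348.69.
At Q*, ordering cost (D/Q*)S equals holding cost (Q*/2)H, each = √(DSH/2).
Minimum total = √(2DSH) = √(2 × 29,520 × 297 × 9.64) ≈ 13001.394.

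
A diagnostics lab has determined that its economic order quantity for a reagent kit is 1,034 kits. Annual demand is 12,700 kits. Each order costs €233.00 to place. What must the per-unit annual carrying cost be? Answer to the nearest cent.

The basic EOQ model gives Q* = √(2DS/H); rearrange for the unknown.
From Q* = √(2DS/H): H = 2DS / Q*² = 2 × 12,700 × 233 / 1,034² = 5.5354.

H ≈ €5.54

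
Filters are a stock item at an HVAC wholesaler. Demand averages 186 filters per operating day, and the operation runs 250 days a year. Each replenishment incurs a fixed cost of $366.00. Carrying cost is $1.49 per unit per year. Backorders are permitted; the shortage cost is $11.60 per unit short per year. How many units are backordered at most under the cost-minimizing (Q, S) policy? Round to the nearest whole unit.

S* ≈ 578 filters

Annual demand D = 186 × 250 = 46,500.
With planned backorders, Q* = √(2DS/H) · √((H+B)/B).
√(2DS/H) = √(2 × 46,500 × 366 / 1.49) = 4779.571.
√((H+B)/B) = √((1.49+11.6)/11.6) = 1.0623.
Q* ≈ 5077.264.
S* = Q* · H/(H+B) = 5077.264 × 1.49/13.09 ≈ 577.931.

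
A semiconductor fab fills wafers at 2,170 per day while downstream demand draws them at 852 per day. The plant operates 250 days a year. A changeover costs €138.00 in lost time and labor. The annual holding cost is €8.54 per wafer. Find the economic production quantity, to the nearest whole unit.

Q* ≈ 3,367 wafers

Annual demand D = 852 × 250 = 213,000.
Production build-up factor (1 − d/p) = 1 − 852/2,170 = 0.6074.
Q* = √(2DS / (H(1 − d/p))) = √(2 × 213,000 × 138 / (8.54 × 0.6074)).
= √(58,788,000 / 5.187) ≈ 3366.569.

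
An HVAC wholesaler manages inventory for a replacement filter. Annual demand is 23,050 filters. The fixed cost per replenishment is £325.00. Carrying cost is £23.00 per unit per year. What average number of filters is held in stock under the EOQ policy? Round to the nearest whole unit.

Average inventory ≈ 404 filters

The optimal lot size = √(2DS/H) = √(2 × 23,050 × 325 / 23) ≈ 807.10.
Average inventory = Q*/2 ≈ 807.10 / 2 = 403.551.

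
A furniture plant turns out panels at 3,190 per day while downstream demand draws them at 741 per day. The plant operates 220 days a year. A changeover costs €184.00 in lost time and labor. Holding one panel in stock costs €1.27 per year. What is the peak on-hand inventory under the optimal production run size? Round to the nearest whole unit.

Annual demand D = 741 × 220 = 163,020.
Production build-up factor (1 − d/p) = 1 − 741/3,190 = 0.7677.
Q* = √(2DS / (H(1 − d/p))) = √(2 × 163,020 × 184 / (1.27 × 0.7677)).
= √(59,991,360 / 0.975) ≈ 7844.106.
Maximum inventory = Q*(1 − d/p) = 7844.106 × 0.7677 ≈ 6022.011.

I_max ≈ 6,022 panels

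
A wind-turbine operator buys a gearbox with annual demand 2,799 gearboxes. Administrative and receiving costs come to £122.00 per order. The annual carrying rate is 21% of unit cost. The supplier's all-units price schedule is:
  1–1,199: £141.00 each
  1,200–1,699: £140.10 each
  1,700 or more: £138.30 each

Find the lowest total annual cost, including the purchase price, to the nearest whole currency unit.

Holding cost per unit per year at price C is H = 0.21·C.
For each price level, check whether its EOQ is feasible; otherwise the best quantity at that price is the breakpoint.
EOQ at £141.00 = 151.9 (feasible in tier 1): TC = 2,799×£141.00 + (2,799/151.9)×122 + (151.9/2)×0.21×£141.00 = £399,155.92.
EOQ at £140.10 = 152.4 < 1200, so use break Q=1200: TC = 2,799×£140.10 + (2,799/1200.0)×122 + (1200.0/2)×0.21×£140.10 = £410,077.06.
EOQ at £138.30 = 153.3 < 1700, so use break Q=1700: TC = 2,799×£138.30 + (2,799/1700.0)×122 + (1700.0/2)×0.21×£138.30 = £411,989.12.
Lowest total cost among the candidates is at Q = 151.9.

TC* ≈ £399,156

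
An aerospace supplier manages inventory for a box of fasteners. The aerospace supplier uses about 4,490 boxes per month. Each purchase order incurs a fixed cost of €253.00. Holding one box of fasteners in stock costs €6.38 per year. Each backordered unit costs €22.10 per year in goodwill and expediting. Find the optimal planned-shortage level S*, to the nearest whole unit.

Annual demand D = 4,490 × 12 = 53,880.
With planned backorders, Q* = √(2DS/H) · √((H+B)/B).
√(2DS/H) = √(2 × 53,880 × 253 / 6.38) = 2067.182.
√((H+B)/B) = √((6.38+22.1)/22.1) = 1.1352.
Q* ≈ 2346.673.
S* = Q* · H/(H+B) = 2346.673 × 6.38/28.48 ≈ 525.694.

S* ≈ 526 boxes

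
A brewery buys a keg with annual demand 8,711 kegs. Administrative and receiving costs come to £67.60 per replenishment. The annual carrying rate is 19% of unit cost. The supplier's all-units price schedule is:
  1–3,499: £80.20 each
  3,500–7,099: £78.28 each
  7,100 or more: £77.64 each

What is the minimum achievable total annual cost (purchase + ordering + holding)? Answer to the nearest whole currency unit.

TC* ≈ £702,858

Holding cost per unit per year at price C is H = 0.19·C.
For each price level, check whether its EOQ is feasible; otherwise the best quantity at that price is the breakpoint.
EOQ at £80.20 = 278.0 (feasible in tier 1): TC = 8,711×£80.20 + (8,711/278.0)×67.6 + (278.0/2)×0.19×£80.20 = £702,858.50.
EOQ at £78.28 = 281.4 < 3500, so use break Q=3500: TC = 8,711×£78.28 + (8,711/3500.0)×67.6 + (3500.0/2)×0.19×£78.28 = £708,093.43.
EOQ at £77.64 = 282.6 < 7100, so use break Q=7100: TC = 8,711×£77.64 + (8,711/7100.0)×67.6 + (7100.0/2)×0.19×£77.64 = £728,773.16.
Lowest total cost among the candidates is at Q = 278.0.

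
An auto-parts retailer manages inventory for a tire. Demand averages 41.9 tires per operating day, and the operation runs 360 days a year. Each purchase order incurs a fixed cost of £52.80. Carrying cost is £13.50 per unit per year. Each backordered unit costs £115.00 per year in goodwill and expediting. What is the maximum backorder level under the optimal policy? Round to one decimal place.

S* ≈ 38.1 tires

Annual demand D = 41.9 × 360 = 15,084.
With planned backorders, Q* = √(2DS/H) · √((H+B)/B).
√(2DS/H) = √(2 × 15,084 × 52.8 / 13.5) = 343.497.
√((H+B)/B) = √((13.5+115)/115) = 1.0571.
Q* ≈ 363.100.
S* = Q* · H/(H+B) = 363.100 × 13.5/128.5 ≈ 38.147.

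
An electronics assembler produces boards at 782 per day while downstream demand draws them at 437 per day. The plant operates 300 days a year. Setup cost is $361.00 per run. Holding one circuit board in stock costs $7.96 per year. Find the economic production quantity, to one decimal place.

Annual demand D = 437 × 300 = 131,100.
Production build-up factor (1 − d/p) = 1 − 437/782 = 0.4412.
Q* = √(2DS / (H(1 − d/p))) = √(2 × 131,100 × 361 / (7.96 × 0.4412)).
= √(94,654,200 / 3.5118) ≈ 5191.672.

Q* ≈ 5,191.7 boards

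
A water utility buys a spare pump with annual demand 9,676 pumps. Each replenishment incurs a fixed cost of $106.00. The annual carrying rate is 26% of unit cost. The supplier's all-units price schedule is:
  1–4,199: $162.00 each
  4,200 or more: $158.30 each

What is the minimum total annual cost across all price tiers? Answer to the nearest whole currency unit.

Holding cost per unit per year at price C is H = 0.26·C.
Evaluate total cost at each tier's feasible EOQ or, if the EOQ is below the tier, at the tier's minimum quantity.
EOQ at $162.00 = 220.7 (feasible in tier 1): TC = 9,676×$162.00 + (9,676/220.7)×106 + (220.7/2)×0.26×$162.00 = $1,576,807.23.
EOQ at $158.30 = 223.2 < 4200, so use break Q=4200: TC = 9,676×$158.30 + (9,676/4200.0)×106 + (4200.0/2)×0.26×$158.30 = $1,618,386.80.
Lowest total cost among the candidates is at Q = 220.7.

TC* ≈ $1,576,807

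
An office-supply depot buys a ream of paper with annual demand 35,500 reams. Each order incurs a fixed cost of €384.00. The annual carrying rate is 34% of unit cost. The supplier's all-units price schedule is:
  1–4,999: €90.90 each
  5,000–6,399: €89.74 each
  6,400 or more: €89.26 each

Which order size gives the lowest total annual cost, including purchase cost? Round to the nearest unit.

Q* ≈ 939 reams

Holding cost per unit per year at price C is H = 0.34·C.
For each price level, check whether its EOQ is feasible; otherwise the best quantity at that price is the breakpoint.
EOQ at €90.90 = 939.2 (feasible in tier 1): TC = 35,500×€90.90 + (35,500/939.2)×384 + (939.2/2)×0.34×€90.90 = €3,255,977.94.
EOQ at €89.74 = 945.3 < 5000, so use break Q=5000: TC = 35,500×€89.74 + (35,500/5000.0)×384 + (5000.0/2)×0.34×€89.74 = €3,264,775.40.
EOQ at €89.26 = 947.8 < 6400, so use break Q=6400: TC = 35,500×€89.26 + (35,500/6400.0)×384 + (6400.0/2)×0.34×€89.26 = €3,267,974.88.
Lowest total cost is €3,255,977.94 at Q = 939.2.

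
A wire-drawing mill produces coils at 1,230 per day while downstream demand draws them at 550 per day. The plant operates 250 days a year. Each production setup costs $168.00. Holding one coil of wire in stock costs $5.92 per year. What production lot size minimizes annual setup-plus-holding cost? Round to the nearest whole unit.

Q* ≈ 3,757 coils

Annual demand D = 550 × 250 = 137,500.
Production build-up factor (1 − d/p) = 1 − 550/1,230 = 0.5528.
Q* = √(2DS / (H(1 − d/p))) = √(2 × 137,500 × 168 / (5.92 × 0.5528)).
= √(46,200,000 / 3.2728) ≈ 3757.147.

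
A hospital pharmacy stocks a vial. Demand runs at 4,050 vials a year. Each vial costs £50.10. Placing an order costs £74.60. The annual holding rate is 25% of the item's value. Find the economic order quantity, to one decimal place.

Q* ≈ 219.6 vials

Holding cost H = 0.25 × £50.10 = £12.5250 per unit per year.
EOQ = √(2DS / H) = √(2 × 4,050 × 74.6 / 12.525).
= √(604,260 / 12.525) = √48,244.3114 ≈ 219.646.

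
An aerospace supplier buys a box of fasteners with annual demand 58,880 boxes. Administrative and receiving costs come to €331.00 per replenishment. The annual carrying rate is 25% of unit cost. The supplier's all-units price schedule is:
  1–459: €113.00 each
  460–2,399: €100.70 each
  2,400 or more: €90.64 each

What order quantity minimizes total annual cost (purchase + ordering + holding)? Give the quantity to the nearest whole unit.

Q* ≈ 2,400 boxes

Holding cost per unit per year at price C is H = 0.25·C.
Candidates are each tier's EOQ (if it falls in that tier) and each price-break quantity.
Tier 1 (€113.00): EOQ = 1174.6 exceeds tier's upper bound 459, so this tier is dominated.
EOQ at €100.70 = 1244.3 (feasible in tier 2): TC = 58,880×€100.70 + (58,880/1244.3)×331 + (1244.3/2)×0.25×€100.70 = €5,960,541.47.
EOQ at €90.64 = 1311.5 < 2400, so use break Q=2400: TC = 58,880×€90.64 + (58,880/2400.0)×331 + (2400.0/2)×0.25×€90.64 = €5,372,195.73.
Lowest total cost is €5,372,195.73 at Q = 2400.0.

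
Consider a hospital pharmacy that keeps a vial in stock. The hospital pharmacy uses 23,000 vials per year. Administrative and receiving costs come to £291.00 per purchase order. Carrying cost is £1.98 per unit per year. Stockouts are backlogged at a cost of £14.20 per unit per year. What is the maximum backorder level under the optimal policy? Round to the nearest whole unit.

With planned backorders, Q* = √(2DS/H) · √((H+B)/B).
√(2DS/H) = √(2 × 23,000 × 291 / 1.98) = 2600.117.
√((H+B)/B) = √((1.98+14.2)/14.2) = 1.0674.
Q* ≈ 2775.479.
S* = Q* · H/(H+B) = 2775.479 × 1.98/16.18 ≈ 339.644.

S* ≈ 340 vials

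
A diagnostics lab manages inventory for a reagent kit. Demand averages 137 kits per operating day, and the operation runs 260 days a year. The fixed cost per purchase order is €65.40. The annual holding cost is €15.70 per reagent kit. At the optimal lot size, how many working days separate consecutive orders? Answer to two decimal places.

Annual demand D = 137 × 260 = 35,620.
The optimal lot size = √(2DS/H) = √(2 × 35,620 × 65.4 / 15.7) ≈ 544.75.
Cycle time = Q*/D × 260 = 544.75 / 35,620 × 260 ≈ 3.976 days.

T ≈ 3.98 days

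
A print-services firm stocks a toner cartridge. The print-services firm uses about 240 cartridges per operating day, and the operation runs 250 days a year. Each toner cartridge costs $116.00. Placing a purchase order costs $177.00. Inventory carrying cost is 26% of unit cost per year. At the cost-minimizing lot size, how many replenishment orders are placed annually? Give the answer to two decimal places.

Annual demand D = 240 × 250 = 60,000.
Holding cost H = 0.26 × $116.00 = $30.1600 per unit per year.
EOQ = √(2DS/H) = √(2 × 60,000 × 177 / 30.16) ≈ 839.19.
Orders per year = D / Q* = 60,000 / 839.19 ≈ 71.497.

N ≈ 71.50 orders per year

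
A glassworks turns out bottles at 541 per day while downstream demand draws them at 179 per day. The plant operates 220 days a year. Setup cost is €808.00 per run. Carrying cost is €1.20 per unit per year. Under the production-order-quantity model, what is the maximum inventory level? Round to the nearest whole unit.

I_max ≈ 5,957 bottles

Annual demand D = 179 × 220 = 39,380.
Production build-up factor (1 − d/p) = 1 − 179/541 = 0.6691.
Q* = √(2DS / (H(1 − d/p))) = √(2 × 39,380 × 808 / (1.2 × 0.6691)).
= √(63,638,080 / 0.803) ≈ 8902.506.
Maximum inventory = Q*(1 − d/p) = 8902.506 × 0.6691 ≈ 5956.945.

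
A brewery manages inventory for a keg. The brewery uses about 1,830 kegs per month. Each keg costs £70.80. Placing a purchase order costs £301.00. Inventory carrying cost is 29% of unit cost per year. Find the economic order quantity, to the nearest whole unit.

Annual demand D = 1,830 × 12 = 21,960.
Holding cost H = 0.29 × £70.80 = £20.5320 per unit per year.
EOQ = √(2DS / H) = √(2 × 21,960 × 301 / 20.532).
= √(13,219,920 / 20.532) = √643,869.0824 ≈ 802.415.

Q* ≈ 802 kegs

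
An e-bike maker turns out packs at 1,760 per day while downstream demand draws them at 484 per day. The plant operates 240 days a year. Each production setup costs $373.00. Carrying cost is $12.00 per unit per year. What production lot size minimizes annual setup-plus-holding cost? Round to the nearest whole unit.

Q* ≈ 3,156 packs

Annual demand D = 484 × 240 = 116,160.
Production build-up factor (1 − d/p) = 1 − 484/1,760 = 0.7250.
Q* = √(2DS / (H(1 − d/p))) = √(2 × 116,160 × 373 / (12 × 0.7250)).
= √(86,655,360 / 8.7) ≈ 3156.008.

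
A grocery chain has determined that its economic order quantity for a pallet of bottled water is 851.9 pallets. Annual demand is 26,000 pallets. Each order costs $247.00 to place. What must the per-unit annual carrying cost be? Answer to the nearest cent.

The basic EOQ model gives Q* = √(2DS/H); rearrange for the unknown.
From Q* = √(2DS/H): H = 2DS / Q*² = 2 × 26,000 × 247 / 851.9² = 17.6980.

H ≈ $17.70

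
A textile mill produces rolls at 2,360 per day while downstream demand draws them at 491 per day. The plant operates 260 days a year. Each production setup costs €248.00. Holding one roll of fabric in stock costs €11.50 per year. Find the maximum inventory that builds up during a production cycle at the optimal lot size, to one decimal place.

I_max ≈ 2,088.2 rolls

Annual demand D = 491 × 260 = 127,660.
Production build-up factor (1 − d/p) = 1 − 491/2,360 = 0.7919.
Q* = √(2DS / (H(1 − d/p))) = √(2 × 127,660 × 248 / (11.5 × 0.7919)).
= √(63,319,360 / 9.1074) ≈ 2636.761.
Maximum inventory = Q*(1 − d/p) = 2636.761 × 0.7919 ≈ 2088.180.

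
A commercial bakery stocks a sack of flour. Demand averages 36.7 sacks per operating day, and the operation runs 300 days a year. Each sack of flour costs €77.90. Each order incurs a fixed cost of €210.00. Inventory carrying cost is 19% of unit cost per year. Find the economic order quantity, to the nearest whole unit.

Q* ≈ 559 sacks

Annual demand D = 36.7 × 300 = 11,010.
Holding cost H = 0.19 × €77.90 = €14.8010 per unit per year.
EOQ = √(2DS / H) = √(2 × 11,010 × 210 / 14.801).
= √(4,624,200 / 14.801) = √312,424.8362 ≈ 558.950.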